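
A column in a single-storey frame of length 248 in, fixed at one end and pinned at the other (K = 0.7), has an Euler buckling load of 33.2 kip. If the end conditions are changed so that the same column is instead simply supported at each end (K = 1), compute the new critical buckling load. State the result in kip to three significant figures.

P_cr ≈ 16.3 kip

P_cr ∝ 1/K², so P_cr,new = P_cr,old × (K_old/K_new)² = 33.2 × (0.7/1)²
= 33.2 × 0.4900 = 16.3 kip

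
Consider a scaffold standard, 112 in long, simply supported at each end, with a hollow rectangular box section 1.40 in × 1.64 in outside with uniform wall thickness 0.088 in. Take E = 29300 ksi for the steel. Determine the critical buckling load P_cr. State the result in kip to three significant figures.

Inner dimensions: h_i = 1.64 − 2×0.088 = 1.464 in, b_i = 1.40 − 2×0.088 = 1.224 in
Weak-axis I_min = (h_o·b_o³ − h_i·b_i³)/12 with b_o = 1.40, b_i = 1.224 in (shorter outer/inner sides).
I_min = (1.64×1.40³ − 1.464×1.224³)/12 = 0.1513 in⁴
Effective length L_e = K·L = 1 × 112 = 112.0 in
P_cr = π²EI / L_e² = π² × 29300×10³ × 0.1513 / 112.0² = 3.488×10^3 lb

P_cr ≈ 3.49 kip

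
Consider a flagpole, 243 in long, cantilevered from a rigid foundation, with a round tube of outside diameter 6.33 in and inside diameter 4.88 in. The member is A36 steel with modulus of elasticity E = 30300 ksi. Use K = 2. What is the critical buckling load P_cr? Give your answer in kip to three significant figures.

P_cr ≈ 64.5 kip

d_o = 6.33 in, d_i = 4.88 in
I = π(d_o⁴ − d_i⁴)/64 = π(6.33⁴ − 4.880⁴)/64 = 50.97 in⁴
Effective length L_e = K·L = 2 × 243 = 486.0 in
P_cr = π²EI / L_e² = π² × 30300×10³ × 50.97 / 486.0² = 6.454×10^4 lb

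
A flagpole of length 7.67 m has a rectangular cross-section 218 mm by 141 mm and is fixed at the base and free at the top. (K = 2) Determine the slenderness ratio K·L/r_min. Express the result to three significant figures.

λ ≈ 377

For a rectangle r_min = b/√12 = 141/√12 = 40.70 mm
L_e = K·L = 2 × 7.67 m = 15.34 m = 15340 mm
λ = L_e / r_min = 15340 / 40.70 = 377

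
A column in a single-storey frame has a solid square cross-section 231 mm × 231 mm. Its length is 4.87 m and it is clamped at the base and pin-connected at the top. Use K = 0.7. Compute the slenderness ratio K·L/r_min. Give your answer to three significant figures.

For a square r = a/√12 = 231/√12 = 66.68 mm
L_e = K·L = 0.7 × 4.87 m = 3.409 m = 3409.0 mm
λ = L_e / r_min = 3409.0 / 66.68 = 51.1

λ ≈ 51.1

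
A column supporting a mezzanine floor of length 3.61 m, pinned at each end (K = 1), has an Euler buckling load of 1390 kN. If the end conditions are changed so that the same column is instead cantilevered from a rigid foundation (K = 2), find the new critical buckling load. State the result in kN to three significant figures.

P_cr ≈ 348 kN

P_cr ∝ 1/K², so P_cr,new = P_cr,old × (K_old/K_new)² = 1390 × (1/2)²
= 1390 × 0.2500 = 348 kN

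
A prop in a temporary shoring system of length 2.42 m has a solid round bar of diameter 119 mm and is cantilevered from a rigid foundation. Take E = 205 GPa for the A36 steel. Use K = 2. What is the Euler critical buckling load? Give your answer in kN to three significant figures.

I = πd⁴/64 = π×119⁴/64 = 9.844×10^6 mm⁴
I = 9.844×10^6 mm⁴ = 9.844×10^-6 m⁴
Effective length L_e = K·L = 2 × 2.42 = 4.840 m
P_cr = π²EI / L_e² = π² × 205×10⁹ × 9.844×10^-6 / 4.840² = 8.502×10^5 N

P_cr ≈ 850 kN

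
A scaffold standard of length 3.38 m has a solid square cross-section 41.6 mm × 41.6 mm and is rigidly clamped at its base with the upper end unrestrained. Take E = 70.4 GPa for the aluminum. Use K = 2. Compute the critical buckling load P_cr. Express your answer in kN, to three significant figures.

P_cr ≈ 3.79 kN

I = a⁴/12 = 41.6⁴/12 = 2.496×10^5 mm⁴
I = 2.496×10^5 mm⁴ = 2.496×10^-7 m⁴
Effective length L_e = K·L = 2 × 3.38 = 6.760 m
P_cr = π²EI / L_e² = π² × 70.4×10⁹ × 2.496×10^-7 / 6.760² = 3.795×10^3 N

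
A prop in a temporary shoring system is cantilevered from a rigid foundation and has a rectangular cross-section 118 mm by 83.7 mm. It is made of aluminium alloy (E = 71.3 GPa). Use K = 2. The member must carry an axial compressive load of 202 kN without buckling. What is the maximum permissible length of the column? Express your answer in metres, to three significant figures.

L_max ≈ 2.24 m

Buckling occurs about the weak axis: I_min = h·b³/12 with b = 83.7 mm (the shorter side).
I_min = 118×83.7³/12 = 5.766×10^6 mm⁴
I = 5.766×10^-6 m⁴
At the buckling limit P_cr = P = 2.020×10^5 N
From P_cr = π²EI/(K·L)²:  L = (1/K)·√(π²EI/P_cr) = (1/2)·√(π²×7.13×10^10×5.766×10^-6/2.020×10^5)
L = 2.24 m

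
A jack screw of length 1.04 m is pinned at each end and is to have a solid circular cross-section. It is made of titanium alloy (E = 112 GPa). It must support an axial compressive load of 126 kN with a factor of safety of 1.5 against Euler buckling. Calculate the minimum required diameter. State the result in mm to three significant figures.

d ≈ 44.1 mm

Required P_cr = n·P = 1.5 × 126 = 189.0 kN
L_e = K·L = 1 × 1.04 = 1.040 m
Required I = P_cr·L_e²/(π²E) = 1.890×10^5 × 1.040² / (π² × 1.12×10^11) = 1.849×10^-7 m⁴
I_req = 1.849×10^5 mm⁴
Solid circle: I = πd⁴/64  ⇒  d = (64I/π)^(1/4) = (64×1.849×10^5/π)^(1/4) = 44.1 mm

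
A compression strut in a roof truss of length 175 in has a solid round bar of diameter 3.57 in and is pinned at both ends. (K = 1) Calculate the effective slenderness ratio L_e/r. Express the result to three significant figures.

λ ≈ 196

For a solid circle r = d/4 = 3.57/4 = 0.8925 in
L_e = K·L = 1 × 175 = 175.0 in
λ = L_e / r_min = 175.00 / 0.8925 = 196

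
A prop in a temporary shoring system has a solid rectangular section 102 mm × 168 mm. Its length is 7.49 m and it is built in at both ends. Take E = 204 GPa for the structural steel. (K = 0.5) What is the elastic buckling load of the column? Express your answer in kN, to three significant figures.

P_cr ≈ 2130 kN

Buckling occurs about the weak axis: I_min = h·b³/12 with b = 102 mm (the shorter side).
I_min = 168×102³/12 = 1.486×10^7 mm⁴
I = 1.486×10^7 mm⁴ = 1.486×10^-5 m⁴
Effective length L_e = K·L = 0.5 × 7.49 = 3.745 m
P_cr = π²EI / L_e² = π² × 204×10⁹ × 1.486×10^-5 / 3.745² = 2.133×10^6 N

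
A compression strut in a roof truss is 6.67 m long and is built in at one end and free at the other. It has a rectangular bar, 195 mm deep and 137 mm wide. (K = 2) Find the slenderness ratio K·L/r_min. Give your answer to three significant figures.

Buckling occurs about the weak axis: I_min = h·b³/12 with b = 137 mm (the shorter side).
I_min = 195×137³/12 = 4.178×10^7 mm⁴
A = 2.671×10^4 mm²;  r_min = √(I/A) = √(4.178×10^7/2.671×10^4) = 39.55 mm
L_e = K·L = 2 × 6.67 m = 13.34 m = 13340 mm
λ = L_e / r_min = 13340 / 39.55 = 337

λ ≈ 337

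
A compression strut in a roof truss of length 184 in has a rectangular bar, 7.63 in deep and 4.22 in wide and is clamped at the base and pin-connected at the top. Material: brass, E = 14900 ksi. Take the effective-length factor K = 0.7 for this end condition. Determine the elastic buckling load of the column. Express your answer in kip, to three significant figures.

P_cr ≈ 424 kip

Buckling occurs about the weak axis: I_min = h·b³/12 with b = 4.22 in (the shorter side).
I_min = 7.63×4.22³/12 = 47.78 in⁴
Effective length L_e = K·L = 0.7 × 184 = 128.8 in
P_cr = π²EI / L_e² = π² × 14900×10³ × 47.78 / 128.8² = 4.236×10^5 lb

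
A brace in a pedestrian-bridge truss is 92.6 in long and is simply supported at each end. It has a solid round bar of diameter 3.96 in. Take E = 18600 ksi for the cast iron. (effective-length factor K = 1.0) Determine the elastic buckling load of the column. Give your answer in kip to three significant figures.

P_cr ≈ 258 kip

I = πd⁴/64 = π×3.96⁴/64 = 12.07 in⁴
Effective length L_e = K·L = 1 × 92.6 = 92.60 in
P_cr = π²EI / L_e² = π² × 18600×10³ × 12.07 / 92.60² = 2.584×10^5 lb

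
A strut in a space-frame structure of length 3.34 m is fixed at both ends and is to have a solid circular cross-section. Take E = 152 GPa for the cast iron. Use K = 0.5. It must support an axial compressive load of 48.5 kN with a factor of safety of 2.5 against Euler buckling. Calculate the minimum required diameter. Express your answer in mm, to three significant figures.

d ≈ 46.3 mm

Required P_cr = n·P = 2.5 × 48.5 = 121.2 kN
L_e = K·L = 0.5 × 3.34 = 1.670 m
Required I = P_cr·L_e²/(π²E) = 1.212×10^5 × 1.670² / (π² × 1.52×10^11) = 2.254×10^-7 m⁴
I_req = 2.254×10^5 mm⁴
Solid circle: I = πd⁴/64  ⇒  d = (64I/π)^(1/4) = (64×2.254×10^5/π)^(1/4) = 46.3 mm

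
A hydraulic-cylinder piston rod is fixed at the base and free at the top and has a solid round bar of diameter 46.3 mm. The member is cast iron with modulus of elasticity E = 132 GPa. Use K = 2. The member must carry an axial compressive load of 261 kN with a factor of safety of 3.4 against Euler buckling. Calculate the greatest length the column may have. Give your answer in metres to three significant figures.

L_max ≈ 0.288 m

I = πd⁴/64 = π×46.3⁴/64 = 2.256×10^5 mm⁴
I = 2.256×10^-7 m⁴
Required critical load P_cr = n·P = 3.4 × 261 = 887.4 kN = 8.874×10^5 N
From P_cr = π²EI/(K·L)²:  L = (1/K)·√(π²EI/P_cr) = (1/2)·√(π²×1.32×10^11×2.256×10^-7/8.874×10^5)
L = 0.288 m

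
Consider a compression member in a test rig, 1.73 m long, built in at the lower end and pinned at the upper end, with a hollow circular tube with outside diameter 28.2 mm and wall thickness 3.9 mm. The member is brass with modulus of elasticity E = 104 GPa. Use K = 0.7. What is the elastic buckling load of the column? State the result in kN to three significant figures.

P_cr ≈ 15.8 kN

Inner diameter d_i = 28.2 − 2×3.9 = 20.40 mm
I = π(d_o⁴ − d_i⁴)/64 = π(28.2⁴ − 20.40⁴)/64 = 2.254×10^4 mm⁴
I = 2.254×10^4 mm⁴ = 2.254×10^-8 m⁴
Effective length L_e = K·L = 0.7 × 1.73 = 1.211 m
P_cr = π²EI / L_e² = π² × 104×10⁹ × 2.254×10^-8 / 1.211² = 1.578×10^4 N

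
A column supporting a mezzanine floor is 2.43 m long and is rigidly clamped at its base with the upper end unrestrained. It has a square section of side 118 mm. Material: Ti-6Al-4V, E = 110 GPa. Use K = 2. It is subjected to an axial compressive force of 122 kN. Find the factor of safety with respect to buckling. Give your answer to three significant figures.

n ≈ 6.09

I = a⁴/12 = 118⁴/12 = 1.616×10^7 mm⁴
I = 1.616×10^7 mm⁴ = 1.616×10^-5 m⁴
Effective length L_e = K·L = 2 × 2.43 = 4.860 m
P_cr = π²EI / L_e² = π² × 110×10⁹ × 1.616×10^-5 / 4.860² = 7.426×10^5 N
Factor of safety n = P_cr / P = 742.62 / 122 = 6.09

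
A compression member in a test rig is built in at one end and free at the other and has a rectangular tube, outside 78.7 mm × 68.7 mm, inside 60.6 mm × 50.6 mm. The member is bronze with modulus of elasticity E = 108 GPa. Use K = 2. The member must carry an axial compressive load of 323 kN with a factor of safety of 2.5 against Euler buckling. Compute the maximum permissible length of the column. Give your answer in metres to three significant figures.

Weak-axis I_min = (h_o·b_o³ − h_i·b_i³)/12 with b_o = 68.7, b_i = 50.60 mm (shorter outer/inner sides).
I_min = (78.7×68.7³ − 60.60×50.60³)/12 = 1.472×10^6 mm⁴
I = 1.472×10^-6 m⁴
Required critical load P_cr = n·P = 2.5 × 323 = 807.5 kN = 8.075×10^5 N
From P_cr = π²EI/(K·L)²:  L = (1/K)·√(π²EI/P_cr) = (1/2)·√(π²×1.08×10^11×1.472×10^-6/8.075×10^5)
L = 0.697 m

L_max ≈ 0.697 m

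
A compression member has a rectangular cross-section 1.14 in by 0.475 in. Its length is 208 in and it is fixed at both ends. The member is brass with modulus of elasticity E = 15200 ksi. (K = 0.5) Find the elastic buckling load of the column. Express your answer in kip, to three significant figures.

Buckling occurs about the weak axis: I_min = h·b³/12 with b = 0.475 in (the shorter side).
I_min = 1.14×0.475³/12 = 1.018×10^-2 in⁴
Effective length L_e = K·L = 0.5 × 208 = 104.0 in
P_cr = π²EI / L_e² = π² × 15200×10³ × 1.018×10^-2 / 104.0² = 141.2 lb

P_cr ≈ 0.141 kip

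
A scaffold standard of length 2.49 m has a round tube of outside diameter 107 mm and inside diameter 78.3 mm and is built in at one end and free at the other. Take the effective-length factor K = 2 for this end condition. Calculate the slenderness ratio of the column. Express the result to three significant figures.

λ ≈ 150

d_o = 107 mm, d_i = 78.3 mm
I = π(d_o⁴ − d_i⁴)/64 = π(107⁴ − 78.30⁴)/64 = 4.589×10^6 mm⁴
A = 4.177×10^3 mm²;  r_min = √(I/A) = √(4.589×10^6/4.177×10^3) = 33.15 mm
L_e = K·L = 2 × 2.49 m = 4.980 m = 4980.0 mm
λ = L_e / r_min = 4980.0 / 33.15 = 150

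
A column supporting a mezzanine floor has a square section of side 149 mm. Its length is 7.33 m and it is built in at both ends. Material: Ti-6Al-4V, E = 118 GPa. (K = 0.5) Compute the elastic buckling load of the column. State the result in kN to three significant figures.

I = a⁴/12 = 149⁴/12 = 4.107×10^7 mm⁴
I = 4.107×10^7 mm⁴ = 4.107×10^-5 m⁴
Effective length L_e = K·L = 0.5 × 7.33 = 3.665 m
P_cr = π²EI / L_e² = π² × 118×10⁹ × 4.107×10^-5 / 3.665² = 3.561×10^6 N

P_cr ≈ 3560 kN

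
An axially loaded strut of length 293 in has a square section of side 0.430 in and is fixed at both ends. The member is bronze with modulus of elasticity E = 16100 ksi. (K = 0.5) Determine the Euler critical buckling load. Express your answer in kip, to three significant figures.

P_cr ≈ 0.0211 kip

I = a⁴/12 = 0.430⁴/12 = 2.849×10^-3 in⁴
Effective length L_e = K·L = 0.5 × 293 = 146.5 in
P_cr = π²EI / L_e² = π² × 16100×10³ × 2.849×10^-3 / 146.5² = 21.09 lb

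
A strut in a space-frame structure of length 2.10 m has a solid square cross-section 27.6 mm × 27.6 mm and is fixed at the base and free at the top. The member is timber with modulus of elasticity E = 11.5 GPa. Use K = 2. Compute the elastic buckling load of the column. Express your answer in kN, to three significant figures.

I = a⁴/12 = 27.6⁴/12 = 4.836×10^4 mm⁴
I = 4.836×10^4 mm⁴ = 4.836×10^-8 m⁴
Effective length L_e = K·L = 2 × 2.10 = 4.200 m
P_cr = π²EI / L_e² = π² × 11.5×10⁹ × 4.836×10^-8 / 4.200² = 311.1 N

P_cr ≈ 0.311 kN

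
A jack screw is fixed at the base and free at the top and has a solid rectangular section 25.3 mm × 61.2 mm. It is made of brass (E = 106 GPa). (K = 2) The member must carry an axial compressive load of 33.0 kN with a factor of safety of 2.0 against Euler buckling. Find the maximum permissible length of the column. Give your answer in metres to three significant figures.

L_max ≈ 0.572 m

Buckling occurs about the weak axis: I_min = h·b³/12 with b = 25.3 mm (the shorter side).
I_min = 61.2×25.3³/12 = 8.259×10^4 mm⁴
I = 8.259×10^-8 m⁴
Required critical load P_cr = n·P = 2.0 × 33.0 = 66.00 kN = 6.600×10^4 N
From P_cr = π²EI/(K·L)²:  L = (1/K)·√(π²EI/P_cr) = (1/2)·√(π²×1.06×10^11×8.259×10^-8/6.600×10^4)
L = 0.572 m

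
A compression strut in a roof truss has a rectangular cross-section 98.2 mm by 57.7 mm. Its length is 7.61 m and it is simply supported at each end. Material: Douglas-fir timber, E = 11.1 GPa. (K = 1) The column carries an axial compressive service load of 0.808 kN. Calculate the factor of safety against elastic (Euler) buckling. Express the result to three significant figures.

n ≈ 3.68

Buckling occurs about the weak axis: I_min = h·b³/12 with b = 57.7 mm (the shorter side).
I_min = 98.2×57.7³/12 = 1.572×10^6 mm⁴
I = 1.572×10^6 mm⁴ = 1.572×10^-6 m⁴
Effective length L_e = K·L = 1 × 7.61 = 7.610 m
P_cr = π²EI / L_e² = π² × 11.1×10⁹ × 1.572×10^-6 / 7.610² = 2.974×10^3 N
Factor of safety n = P_cr / P = 2.9738 / 0.808 = 3.68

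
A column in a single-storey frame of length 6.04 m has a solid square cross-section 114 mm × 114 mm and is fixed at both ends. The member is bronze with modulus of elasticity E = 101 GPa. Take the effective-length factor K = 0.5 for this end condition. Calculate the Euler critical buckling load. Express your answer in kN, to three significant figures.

P_cr ≈ 1540 kN

I = a⁴/12 = 114⁴/12 = 1.407×10^7 mm⁴
I = 1.407×10^7 mm⁴ = 1.407×10^-5 m⁴
Effective length L_e = K·L = 0.5 × 6.04 = 3.020 m
P_cr = π²EI / L_e² = π² × 101×10⁹ × 1.407×10^-5 / 3.020² = 1.538×10^6 N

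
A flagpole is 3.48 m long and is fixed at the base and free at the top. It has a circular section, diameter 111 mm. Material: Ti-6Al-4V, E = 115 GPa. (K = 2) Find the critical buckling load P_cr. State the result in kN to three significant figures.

P_cr ≈ 175 kN

I = πd⁴/64 = π×111⁴/64 = 7.452×10^6 mm⁴
I = 7.452×10^6 mm⁴ = 7.452×10^-6 m⁴
Effective length L_e = K·L = 2 × 3.48 = 6.960 m
P_cr = π²EI / L_e² = π² × 115×10⁹ × 7.452×10^-6 / 6.960² = 1.746×10^5 N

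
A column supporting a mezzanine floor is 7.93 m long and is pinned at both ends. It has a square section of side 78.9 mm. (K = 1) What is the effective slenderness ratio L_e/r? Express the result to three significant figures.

λ ≈ 348

For a square r = a/√12 = 78.9/√12 = 22.78 mm
L_e = K·L = 1 × 7.93 m = 7.930 m = 7930.0 mm
λ = L_e / r_min = 7930.0 / 22.78 = 348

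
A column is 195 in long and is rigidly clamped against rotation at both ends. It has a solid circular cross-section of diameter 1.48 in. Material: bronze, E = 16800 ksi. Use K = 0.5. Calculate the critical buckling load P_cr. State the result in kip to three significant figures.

P_cr ≈ 4.11 kip

I = πd⁴/64 = π×1.48⁴/64 = 0.2355 in⁴
Effective length L_e = K·L = 0.5 × 195 = 97.50 in
P_cr = π²EI / L_e² = π² × 16800×10³ × 0.2355 / 97.50² = 4.108×10^3 lb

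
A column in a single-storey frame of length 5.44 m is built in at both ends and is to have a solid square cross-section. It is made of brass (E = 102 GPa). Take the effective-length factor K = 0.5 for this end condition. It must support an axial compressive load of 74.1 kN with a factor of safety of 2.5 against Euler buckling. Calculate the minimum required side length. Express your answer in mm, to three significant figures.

Required P_cr = n·P = 2.5 × 74.1 = 185.2 kN
L_e = K·L = 0.5 × 5.44 = 2.720 m
Required I = P_cr·L_e²/(π²E) = 1.853×10^5 × 2.720² / (π² × 1.02×10^11) = 1.361×10^-6 m⁴
I_req = 1.361×10^6 mm⁴
Solid square: I = a⁴/12  ⇒  a = (12I)^(1/4) = (12×1.361×10^6)^(1/4) = 63.6 mm

a ≈ 63.6 mm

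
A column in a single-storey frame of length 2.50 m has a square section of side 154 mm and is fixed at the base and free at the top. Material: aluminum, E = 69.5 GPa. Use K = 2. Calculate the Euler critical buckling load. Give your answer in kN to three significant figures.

P_cr ≈ 1290 kN

I = a⁴/12 = 154⁴/12 = 4.687×10^7 mm⁴
I = 4.687×10^7 mm⁴ = 4.687×10^-5 m⁴
Effective length L_e = K·L = 2 × 2.50 = 5.000 m
P_cr = π²EI / L_e² = π² × 69.5×10⁹ × 4.687×10^-5 / 5.000² = 1.286×10^6 N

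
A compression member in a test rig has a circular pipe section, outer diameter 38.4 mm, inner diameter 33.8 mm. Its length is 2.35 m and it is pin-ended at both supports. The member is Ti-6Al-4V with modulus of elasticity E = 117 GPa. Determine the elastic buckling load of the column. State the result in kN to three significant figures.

P_cr ≈ 8.92 kN

d_o = 38.4 mm, d_i = 33.8 mm
I = π(d_o⁴ − d_i⁴)/64 = π(38.4⁴ − 33.80⁴)/64 = 4.266×10^4 mm⁴
I = 4.266×10^4 mm⁴ = 4.266×10^-8 m⁴
Effective length L_e = K·L = 1 × 2.35 = 2.350 m
P_cr = π²EI / L_e² = π² × 117×10⁹ × 4.266×10^-8 / 2.350² = 8.921×10^3 N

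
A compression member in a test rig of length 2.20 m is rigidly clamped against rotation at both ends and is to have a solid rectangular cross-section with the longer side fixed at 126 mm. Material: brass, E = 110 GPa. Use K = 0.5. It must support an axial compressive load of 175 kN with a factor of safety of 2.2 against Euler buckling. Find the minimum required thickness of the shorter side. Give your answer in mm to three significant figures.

Required P_cr = n·P = 2.2 × 175 = 385.0 kN
L_e = K·L = 0.5 × 2.20 = 1.100 m
Required I = P_cr·L_e²/(π²E) = 3.850×10^5 × 1.100² / (π² × 1.10×10^11) = 4.291×10^-7 m⁴
I_req = 4.291×10^5 mm⁴
Rectangle, weak axis: I_min = h·b³/12 with h = 126 mm fixed  ⇒  b = (12I/h)^(1/3) = 34.4 mm

b ≈ 34.4 mm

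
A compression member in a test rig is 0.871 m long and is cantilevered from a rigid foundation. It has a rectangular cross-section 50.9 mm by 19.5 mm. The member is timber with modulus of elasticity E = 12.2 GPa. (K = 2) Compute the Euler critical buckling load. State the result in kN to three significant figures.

P_cr ≈ 1.25 kN

Buckling occurs about the weak axis: I_min = h·b³/12 with b = 19.5 mm (the shorter side).
I_min = 50.9×19.5³/12 = 3.145×10^4 mm⁴
I = 3.145×10^4 mm⁴ = 3.145×10^-8 m⁴
Effective length L_e = K·L = 2 × 0.871 = 1.742 m
P_cr = π²EI / L_e² = π² × 12.2×10⁹ × 3.145×10^-8 / 1.742² = 1.248×10^3 N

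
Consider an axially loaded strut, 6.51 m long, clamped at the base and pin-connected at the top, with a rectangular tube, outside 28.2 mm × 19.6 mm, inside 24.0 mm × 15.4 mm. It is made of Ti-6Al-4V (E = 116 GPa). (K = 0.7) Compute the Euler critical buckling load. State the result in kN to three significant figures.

P_cr ≈ 0.573 kN

Weak-axis I_min = (h_o·b_o³ − h_i·b_i³)/12 with b_o = 19.6, b_i = 15.40 mm (shorter outer/inner sides).
I_min = (28.2×19.6³ − 24.00×15.40³)/12 = 1.039×10^4 mm⁴
I = 1.039×10^4 mm⁴ = 1.039×10^-8 m⁴
Effective length L_e = K·L = 0.7 × 6.51 = 4.557 m
P_cr = π²EI / L_e² = π² × 116×10⁹ × 1.039×10^-8 / 4.557² = 572.8 N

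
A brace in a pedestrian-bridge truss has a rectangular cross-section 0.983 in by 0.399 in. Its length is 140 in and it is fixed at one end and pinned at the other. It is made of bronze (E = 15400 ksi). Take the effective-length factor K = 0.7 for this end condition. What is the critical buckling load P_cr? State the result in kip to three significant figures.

P_cr ≈ 0.0823 kip

Buckling occurs about the weak axis: I_min = h·b³/12 with b = 0.399 in (the shorter side).
I_min = 0.983×0.399³/12 = 5.203×10^-3 in⁴
Effective length L_e = K·L = 0.7 × 140 = 98.00 in
P_cr = π²EI / L_e² = π² × 15400×10³ × 5.203×10^-3 / 98.00² = 82.35 lb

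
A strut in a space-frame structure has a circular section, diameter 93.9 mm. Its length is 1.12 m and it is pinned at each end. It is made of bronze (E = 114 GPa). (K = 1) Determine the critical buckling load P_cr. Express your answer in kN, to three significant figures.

P_cr ≈ 3420 kN

I = πd⁴/64 = π×93.9⁴/64 = 3.816×10^6 mm⁴
I = 3.816×10^6 mm⁴ = 3.816×10^-6 m⁴
Effective length L_e = K·L = 1 × 1.12 = 1.120 m
P_cr = π²EI / L_e² = π² × 114×10⁹ × 3.816×10^-6 / 1.120² = 3.423×10^6 N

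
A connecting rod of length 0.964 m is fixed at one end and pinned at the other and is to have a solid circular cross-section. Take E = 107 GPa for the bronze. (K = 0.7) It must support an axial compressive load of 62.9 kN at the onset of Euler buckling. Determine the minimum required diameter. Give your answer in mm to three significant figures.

L_e = K·L = 0.7 × 0.964 = 0.6748 m
Required I = P_cr·L_e²/(π²E) = 6.290×10^4 × 0.6748² / (π² × 1.07×10^11) = 2.712×10^-8 m⁴
I_req = 2.712×10^4 mm⁴
Solid circle: I = πd⁴/64  ⇒  d = (64I/π)^(1/4) = (64×2.712×10^4/π)^(1/4) = 27.3 mm

d ≈ 27.3 mm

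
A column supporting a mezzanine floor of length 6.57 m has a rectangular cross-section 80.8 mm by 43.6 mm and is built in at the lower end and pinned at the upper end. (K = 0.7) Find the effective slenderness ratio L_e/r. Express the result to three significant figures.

For a rectangle r_min = b/√12 = 43.6/√12 = 12.59 mm
L_e = K·L = 0.7 × 6.57 m = 4.599 m = 4599.0 mm
λ = L_e / r_min = 4599.0 / 12.59 = 365

λ ≈ 365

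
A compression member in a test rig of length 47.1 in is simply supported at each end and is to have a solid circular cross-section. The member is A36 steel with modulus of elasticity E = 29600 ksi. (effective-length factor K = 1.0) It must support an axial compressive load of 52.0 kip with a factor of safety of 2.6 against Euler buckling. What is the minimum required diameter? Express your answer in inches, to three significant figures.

d ≈ 2.14 in

Required P_cr = n·P = 2.6 × 52.0 = 135.2 kip
L_e = K·L = 1 × 47.1 = 47.10 in
Required I = P_cr·L_e²/(π²E) = 1.352×10^5 × 47.10² / (π² × 2.96×10^7) = 1.027 in⁴
Solid circle: I = πd⁴/64  ⇒  d = (64I/π)^(1/4) = (64×1.027/π)^(1/4) = 2.14 in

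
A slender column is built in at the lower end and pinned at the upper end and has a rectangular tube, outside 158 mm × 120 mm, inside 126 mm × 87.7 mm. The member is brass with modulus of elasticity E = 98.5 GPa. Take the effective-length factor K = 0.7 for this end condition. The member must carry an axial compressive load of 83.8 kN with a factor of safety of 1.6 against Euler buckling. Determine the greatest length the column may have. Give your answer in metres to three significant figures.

L_max ≈ 15.2 m

Weak-axis I_min = (h_o·b_o³ − h_i·b_i³)/12 with b_o = 120, b_i = 87.70 mm (shorter outer/inner sides).
I_min = (158×120³ − 126.0×87.70³)/12 = 1.567×10^7 mm⁴
I = 1.567×10^-5 m⁴
Required critical load P_cr = n·P = 1.6 × 83.8 = 134.1 kN = 1.341×10^5 N
From P_cr = π²EI/(K·L)²:  L = (1/K)·√(π²EI/P_cr) = (1/0.7)·√(π²×9.85×10^10×1.567×10^-5/1.341×10^5)
L = 15.2 m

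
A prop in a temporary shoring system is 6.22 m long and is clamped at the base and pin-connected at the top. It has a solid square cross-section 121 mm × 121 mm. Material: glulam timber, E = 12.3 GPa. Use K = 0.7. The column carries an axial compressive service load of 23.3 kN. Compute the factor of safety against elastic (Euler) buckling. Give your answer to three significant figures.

n ≈ 4.91

I = a⁴/12 = 121⁴/12 = 1.786×10^7 mm⁴
I = 1.786×10^7 mm⁴ = 1.786×10^-5 m⁴
Effective length L_e = K·L = 0.7 × 6.22 = 4.354 m
P_cr = π²EI / L_e² = π² × 12.3×10⁹ × 1.786×10^-5 / 4.354² = 1.144×10^5 N
Factor of safety n = P_cr / P = 114.39 / 23.3 = 4.91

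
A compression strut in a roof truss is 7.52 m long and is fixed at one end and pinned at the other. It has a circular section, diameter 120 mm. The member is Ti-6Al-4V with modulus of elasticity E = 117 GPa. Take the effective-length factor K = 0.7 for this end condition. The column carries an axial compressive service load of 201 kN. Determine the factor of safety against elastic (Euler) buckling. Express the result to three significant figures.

I = πd⁴/64 = π×120⁴/64 = 1.018×10^7 mm⁴
I = 1.018×10^7 mm⁴ = 1.018×10^-5 m⁴
Effective length L_e = K·L = 0.7 × 7.52 = 5.264 m
P_cr = π²EI / L_e² = π² × 117×10⁹ × 1.018×10^-5 / 5.264² = 4.242×10^5 N
Factor of safety n = P_cr / P = 424.18 / 201 = 2.11

n ≈ 2.11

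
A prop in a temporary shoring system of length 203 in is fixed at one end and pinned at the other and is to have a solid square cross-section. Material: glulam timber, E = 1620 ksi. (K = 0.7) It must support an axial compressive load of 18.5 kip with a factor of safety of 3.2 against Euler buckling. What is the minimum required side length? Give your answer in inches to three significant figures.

Required P_cr = n·P = 3.2 × 18.5 = 59.20 kip
L_e = K·L = 0.7 × 203 = 142.1 in
Required I = P_cr·L_e²/(π²E) = 5.920×10^4 × 142.1² / (π² × 1.62×10^6) = 74.76 in⁴
Solid square: I = a⁴/12  ⇒  a = (12I)^(1/4) = (12×74.76)^(1/4) = 5.47 in

a ≈ 5.47 in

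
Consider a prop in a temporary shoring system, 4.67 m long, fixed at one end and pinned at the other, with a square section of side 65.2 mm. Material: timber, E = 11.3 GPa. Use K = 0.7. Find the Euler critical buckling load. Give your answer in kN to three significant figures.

I = a⁴/12 = 65.2⁴/12 = 1.506×10^6 mm⁴
I = 1.506×10^6 mm⁴ = 1.506×10^-6 m⁴
Effective length L_e = K·L = 0.7 × 4.67 = 3.269 m
P_cr = π²EI / L_e² = π² × 11.3×10⁹ × 1.506×10^-6 / 3.269² = 1.572×10^4 N

P_cr ≈ 15.7 kN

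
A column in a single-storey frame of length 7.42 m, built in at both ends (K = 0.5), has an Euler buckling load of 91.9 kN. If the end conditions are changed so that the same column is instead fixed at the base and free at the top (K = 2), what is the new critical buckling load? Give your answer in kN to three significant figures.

P_cr ∝ 1/K², so P_cr,new = P_cr,old × (K_old/K_new)² = 91.9 × (0.5/2)²
= 91.9 × 0.06250 = 5.74 kN

P_cr ≈ 5.74 kN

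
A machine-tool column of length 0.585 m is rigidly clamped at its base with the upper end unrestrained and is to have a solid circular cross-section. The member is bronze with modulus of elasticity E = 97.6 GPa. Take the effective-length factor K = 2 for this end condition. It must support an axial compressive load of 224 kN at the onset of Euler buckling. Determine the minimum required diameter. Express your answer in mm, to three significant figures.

L_e = K·L = 2 × 0.585 = 1.170 m
Required I = P_cr·L_e²/(π²E) = 2.240×10^5 × 1.170² / (π² × 9.76×10^10) = 3.183×10^-7 m⁴
I_req = 3.183×10^5 mm⁴
Solid circle: I = πd⁴/64  ⇒  d = (64I/π)^(1/4) = (64×3.183×10^5/π)^(1/4) = 50.5 mm

d ≈ 50.5 mm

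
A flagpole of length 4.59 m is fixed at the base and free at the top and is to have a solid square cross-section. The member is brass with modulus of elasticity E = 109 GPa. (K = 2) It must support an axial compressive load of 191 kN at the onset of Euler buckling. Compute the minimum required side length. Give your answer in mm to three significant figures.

a ≈ 116 mm

L_e = K·L = 2 × 4.59 = 9.180 m
Required I = P_cr·L_e²/(π²E) = 1.910×10^5 × 9.180² / (π² × 1.09×10^11) = 1.496×10^-5 m⁴
I_req = 1.496×10^7 mm⁴
Solid square: I = a⁴/12  ⇒  a = (12I)^(1/4) = (12×1.496×10^7)^(1/4) = 116 mm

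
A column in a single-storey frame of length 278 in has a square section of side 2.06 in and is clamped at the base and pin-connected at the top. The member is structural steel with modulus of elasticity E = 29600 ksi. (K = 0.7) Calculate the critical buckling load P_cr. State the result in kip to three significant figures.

I = a⁴/12 = 2.06⁴/12 = 1.501 in⁴
Effective length L_e = K·L = 0.7 × 278 = 194.6 in
P_cr = π²EI / L_e² = π² × 29600×10³ × 1.501 / 194.6² = 1.158×10^4 lb

P_cr ≈ 11.6 kip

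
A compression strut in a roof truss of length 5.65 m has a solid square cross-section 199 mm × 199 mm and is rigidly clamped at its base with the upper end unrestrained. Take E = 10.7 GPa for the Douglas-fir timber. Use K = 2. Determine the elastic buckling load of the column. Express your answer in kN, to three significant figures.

P_cr ≈ 108 kN

I = a⁴/12 = 199⁴/12 = 1.307×10^8 mm⁴
I = 1.307×10^8 mm⁴ = 1.307×10^-4 m⁴
Effective length L_e = K·L = 2 × 5.65 = 11.30 m
P_cr = π²EI / L_e² = π² × 10.7×10⁹ × 1.307×10^-4 / 11.30² = 1.081×10^5 N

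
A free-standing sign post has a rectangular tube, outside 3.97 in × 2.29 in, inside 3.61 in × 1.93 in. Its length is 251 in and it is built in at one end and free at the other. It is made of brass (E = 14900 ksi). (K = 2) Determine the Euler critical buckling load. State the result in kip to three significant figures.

Weak-axis I_min = (h_o·b_o³ − h_i·b_i³)/12 with b_o = 2.29, b_i = 1.930 in (shorter outer/inner sides).
I_min = (3.97×2.29³ − 3.610×1.930³)/12 = 1.810 in⁴
Effective length L_e = K·L = 2 × 251 = 502.0 in
P_cr = π²EI / L_e² = π² × 14900×10³ × 1.810 / 502.0² = 1.056×10^3 lb

P_cr ≈ 1.06 kip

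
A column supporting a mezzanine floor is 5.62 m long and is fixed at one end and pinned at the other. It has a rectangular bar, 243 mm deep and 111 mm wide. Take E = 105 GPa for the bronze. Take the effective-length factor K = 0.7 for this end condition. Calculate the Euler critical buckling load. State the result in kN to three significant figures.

Buckling occurs about the weak axis: I_min = h·b³/12 with b = 111 mm (the shorter side).
I_min = 243×111³/12 = 2.769×10^7 mm⁴
I = 2.769×10^7 mm⁴ = 2.769×10^-5 m⁴
Effective length L_e = K·L = 0.7 × 5.62 = 3.934 m
P_cr = π²EI / L_e² = π² × 105×10⁹ × 2.769×10^-5 / 3.934² = 1.854×10^6 N

P_cr ≈ 1850 kN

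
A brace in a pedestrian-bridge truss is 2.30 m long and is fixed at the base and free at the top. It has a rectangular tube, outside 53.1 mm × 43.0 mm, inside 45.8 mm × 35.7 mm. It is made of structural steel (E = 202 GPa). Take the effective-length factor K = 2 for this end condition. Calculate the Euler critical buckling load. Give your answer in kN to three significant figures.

P_cr ≈ 16.8 kN

Weak-axis I_min = (h_o·b_o³ − h_i·b_i³)/12 with b_o = 43.0, b_i = 35.70 mm (shorter outer/inner sides).
I_min = (53.1×43.0³ − 45.80×35.70³)/12 = 1.782×10^5 mm⁴
I = 1.782×10^5 mm⁴ = 1.782×10^-7 m⁴
Effective length L_e = K·L = 2 × 2.30 = 4.600 m
P_cr = π²EI / L_e² = π² × 202×10⁹ × 1.782×10^-7 / 4.600² = 1.679×10^4 N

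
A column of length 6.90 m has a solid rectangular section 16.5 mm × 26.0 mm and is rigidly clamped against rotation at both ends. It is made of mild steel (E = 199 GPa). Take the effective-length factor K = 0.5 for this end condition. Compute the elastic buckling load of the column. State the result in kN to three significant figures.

P_cr ≈ 1.61 kN

Buckling occurs about the weak axis: I_min = h·b³/12 with b = 16.5 mm (the shorter side).
I_min = 26.0×16.5³/12 = 9.733×10^3 mm⁴
I = 9.733×10^3 mm⁴ = 9.733×10^-9 m⁴
Effective length L_e = K·L = 0.5 × 6.90 = 3.450 m
P_cr = π²EI / L_e² = π² × 199×10⁹ × 9.733×10^-9 / 3.450² = 1.606×10^3 N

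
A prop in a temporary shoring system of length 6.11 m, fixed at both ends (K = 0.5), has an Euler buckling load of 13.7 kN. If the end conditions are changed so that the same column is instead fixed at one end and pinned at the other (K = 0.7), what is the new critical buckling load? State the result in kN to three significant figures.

P_cr ≈ 6.99 kN

P_cr ∝ 1/K², so P_cr,new = P_cr,old × (K_old/K_new)² = 13.7 × (0.5/0.7)²
= 13.7 × 0.5102 = 6.99 kN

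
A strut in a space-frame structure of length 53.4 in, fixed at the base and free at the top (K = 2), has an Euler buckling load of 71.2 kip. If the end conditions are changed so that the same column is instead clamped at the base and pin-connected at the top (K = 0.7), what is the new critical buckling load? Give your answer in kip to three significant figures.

P_cr ≈ 581 kip

P_cr ∝ 1/K², so P_cr,new = P_cr,old × (K_old/K_new)² = 71.2 × (2/0.7)²
= 71.2 × 8.163 = 581 kip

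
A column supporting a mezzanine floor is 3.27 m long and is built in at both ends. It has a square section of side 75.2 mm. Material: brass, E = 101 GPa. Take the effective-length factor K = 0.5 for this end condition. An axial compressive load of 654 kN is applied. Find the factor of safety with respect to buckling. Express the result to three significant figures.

I = a⁴/12 = 75.2⁴/12 = 2.665×10^6 mm⁴
I = 2.665×10^6 mm⁴ = 2.665×10^-6 m⁴
Effective length L_e = K·L = 0.5 × 3.27 = 1.635 m
P_cr = π²EI / L_e² = π² × 101×10⁹ × 2.665×10^-6 / 1.635² = 9.937×10^5 N
Factor of safety n = P_cr / P = 993.75 / 654 = 1.52

n ≈ 1.52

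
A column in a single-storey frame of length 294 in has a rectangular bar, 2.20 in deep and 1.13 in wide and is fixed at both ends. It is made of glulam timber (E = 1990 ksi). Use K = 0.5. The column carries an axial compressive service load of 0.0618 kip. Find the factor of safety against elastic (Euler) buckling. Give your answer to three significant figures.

Buckling occurs about the weak axis: I_min = h·b³/12 with b = 1.13 in (the shorter side).
I_min = 2.20×1.13³/12 = 0.2645 in⁴
Effective length L_e = K·L = 0.5 × 294 = 147.0 in
P_cr = π²EI / L_e² = π² × 1990×10³ × 0.2645 / 147.0² = 240.4 lb
Factor of safety n = P_cr / P = 0.24043 / 0.0618 = 3.89

n ≈ 3.89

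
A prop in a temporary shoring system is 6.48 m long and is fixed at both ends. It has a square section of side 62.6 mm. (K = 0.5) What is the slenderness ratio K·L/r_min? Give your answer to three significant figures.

λ ≈ 179

I = a⁴/12 = 62.6⁴/12 = 1.280×10^6 mm⁴
A = 3.919×10^3 mm²;  r_min = √(I/A) = √(1.280×10^6/3.919×10^3) = 18.07 mm
L_e = K·L = 0.5 × 6.48 m = 3.240 m = 3240.0 mm
λ = L_e / r_min = 3240.0 / 18.07 = 179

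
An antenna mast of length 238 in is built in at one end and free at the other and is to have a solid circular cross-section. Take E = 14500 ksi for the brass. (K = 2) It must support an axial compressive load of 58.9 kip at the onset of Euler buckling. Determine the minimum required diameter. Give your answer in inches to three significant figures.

L_e = K·L = 2 × 238 = 476.0 in
Required I = P_cr·L_e²/(π²E) = 5.890×10^4 × 476.0² / (π² × 1.45×10^7) = 93.25 in⁴
Solid circle: I = πd⁴/64  ⇒  d = (64I/π)^(1/4) = (64×93.25/π)^(1/4) = 6.60 in

d ≈ 6.60 in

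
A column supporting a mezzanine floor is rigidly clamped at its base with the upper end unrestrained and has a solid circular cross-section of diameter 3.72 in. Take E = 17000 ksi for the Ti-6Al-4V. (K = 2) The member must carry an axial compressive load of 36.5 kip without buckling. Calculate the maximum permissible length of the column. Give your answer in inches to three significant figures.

L_max ≈ 104 in

I = πd⁴/64 = π×3.72⁴/64 = 9.400 in⁴
At the buckling limit P_cr = P = 3.650×10^4 lb
From P_cr = π²EI/(K·L)²:  L = (1/K)·√(π²EI/P_cr) = (1/2)·√(π²×1.70×10^7×9.400/3.650×10^4)
L = 104 in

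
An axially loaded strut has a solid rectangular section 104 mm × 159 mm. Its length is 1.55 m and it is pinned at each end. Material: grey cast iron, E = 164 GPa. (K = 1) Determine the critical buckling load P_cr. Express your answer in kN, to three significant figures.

Buckling occurs about the weak axis: I_min = h·b³/12 with b = 104 mm (the shorter side).
I_min = 159×104³/12 = 1.490×10^7 mm⁴
I = 1.490×10^7 mm⁴ = 1.490×10^-5 m⁴
Effective length L_e = K·L = 1 × 1.55 = 1.550 m
P_cr = π²EI / L_e² = π² × 164×10⁹ × 1.490×10^-5 / 1.550² = 1.004×10^7 N

P_cr ≈ 10000 kN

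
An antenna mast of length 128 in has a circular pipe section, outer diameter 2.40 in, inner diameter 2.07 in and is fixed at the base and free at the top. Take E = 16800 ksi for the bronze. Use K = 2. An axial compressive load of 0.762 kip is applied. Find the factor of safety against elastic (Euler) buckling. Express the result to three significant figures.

d_o = 2.40 in, d_i = 2.07 in
I = π(d_o⁴ − d_i⁴)/64 = π(2.40⁴ − 2.070⁴)/64 = 0.7273 in⁴
Effective length L_e = K·L = 2 × 128 = 256.0 in
P_cr = π²EI / L_e² = π² × 16800×10³ × 0.7273 / 256.0² = 1.840×10^3 lb
Factor of safety n = P_cr / P = 1.8402 / 0.762 = 2.41

n ≈ 2.41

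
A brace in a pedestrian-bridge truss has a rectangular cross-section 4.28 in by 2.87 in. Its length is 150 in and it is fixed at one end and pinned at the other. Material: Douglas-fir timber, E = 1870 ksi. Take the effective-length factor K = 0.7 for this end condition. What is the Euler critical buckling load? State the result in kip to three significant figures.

Buckling occurs about the weak axis: I_min = h·b³/12 with b = 2.87 in (the shorter side).
I_min = 4.28×2.87³/12 = 8.432 in⁴
Effective length L_e = K·L = 0.7 × 150 = 105.0 in
P_cr = π²EI / L_e² = π² × 1870×10³ × 8.432 / 105.0² = 1.411×10^4 lb

P_cr ≈ 14.1 kip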